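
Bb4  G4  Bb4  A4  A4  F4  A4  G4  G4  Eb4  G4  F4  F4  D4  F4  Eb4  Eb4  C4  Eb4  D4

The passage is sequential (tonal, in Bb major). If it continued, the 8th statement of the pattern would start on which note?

Unit = 4 notes; the statements start on Bb4, A4, G4, F4, Eb4, moving down a 2nd each time.
Extending the heads down a 2nd: D4 → C4 → Bb3.

Bb3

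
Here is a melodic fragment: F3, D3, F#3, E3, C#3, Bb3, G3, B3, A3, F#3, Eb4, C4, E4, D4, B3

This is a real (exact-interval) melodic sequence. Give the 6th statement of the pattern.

Gb5 Eb5 G5 F5 D5

Unit = 5 notes; the statements start on F3, Bb3, Eb4, moving up a 4th each time.
Extending up a 4th: Ab4 → Db5 → Gb5.
So cell 6 is Gb5 Eb5 G5 F5 D5.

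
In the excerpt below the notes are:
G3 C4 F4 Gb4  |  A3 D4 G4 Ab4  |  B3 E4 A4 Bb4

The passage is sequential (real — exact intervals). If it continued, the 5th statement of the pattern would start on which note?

D#4

The 4-note cells begin on G3, A3, B3 — each up a 2nd from the last.
Continuing: C#4 → D#4. Statement 5 starts on D#4.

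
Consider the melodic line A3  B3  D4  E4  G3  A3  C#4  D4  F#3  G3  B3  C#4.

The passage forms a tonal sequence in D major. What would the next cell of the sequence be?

The 4-note cells begin on A3, G3, F#3 — each down a 2nd from the last.
Statement 4 starts on E3 and keeps the same diatonic contour: E3 F#3 A3 B3.

E3 F#3 A3 B3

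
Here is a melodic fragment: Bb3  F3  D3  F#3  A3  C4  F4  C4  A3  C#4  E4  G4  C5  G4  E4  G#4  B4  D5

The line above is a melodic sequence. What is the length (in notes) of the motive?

6

There are 18 notes; a 6-note unit gives 3 cells:
Bb3 F3 D3 F#3 A3 C4 | F4 C4 A3 C#4 E4 G4 | C5 G4 E4 G#4 B4 D5
Each cell is the previous one up a 5th — so the unit is 6 notes.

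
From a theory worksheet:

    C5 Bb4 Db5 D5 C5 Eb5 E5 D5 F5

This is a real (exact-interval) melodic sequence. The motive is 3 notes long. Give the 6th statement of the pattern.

The 3-note cells begin on C5, D5, E5 — each up a 2nd from the last.
Extending up a 2nd: F#5 → G#5 → A#5.
So cell 6 is A#5 G#5 B5.

A#5 G#5 B5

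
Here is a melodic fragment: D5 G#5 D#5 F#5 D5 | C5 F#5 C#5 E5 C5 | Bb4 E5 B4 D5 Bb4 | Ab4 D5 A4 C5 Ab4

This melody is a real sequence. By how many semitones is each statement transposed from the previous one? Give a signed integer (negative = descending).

Unit = 5 notes; the statements start on D5, C5, Bb4, Ab4, moving down a 2nd each time.
Counting half-steps from D5 to C5: -2.

-2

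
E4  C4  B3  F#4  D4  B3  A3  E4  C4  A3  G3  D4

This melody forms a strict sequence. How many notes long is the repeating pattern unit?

There are 12 notes; a 4-note unit gives 3 cells:
E4 C4 B3 F#4 | D4 B3 A3 E4 | C4 A3 G3 D4
Each cell is the previous one down a 2nd — so the unit is 4 notes.

4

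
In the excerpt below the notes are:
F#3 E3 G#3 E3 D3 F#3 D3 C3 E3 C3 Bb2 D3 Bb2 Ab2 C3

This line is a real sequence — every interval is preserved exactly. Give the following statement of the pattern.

Ab2 Gb2 Bb2

Unit = 3 notes; the statements start on F#3, E3, D3, C3, Bb2, moving down a 2nd each time.
So cell 6 is Ab2 Gb2 Bb2.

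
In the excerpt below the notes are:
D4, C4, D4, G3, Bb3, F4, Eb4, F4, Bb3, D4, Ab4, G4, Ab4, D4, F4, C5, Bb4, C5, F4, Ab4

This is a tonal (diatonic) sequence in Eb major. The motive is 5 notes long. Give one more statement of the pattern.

Eb5 D5 Eb5 Ab4 C5

Unit = 5 notes; the statements start on D4, F4, Ab4, C5, moving up a 3rd each time.
From Eb5 the diatonic shape gives Eb5 D5 Eb5 Ab4 C5.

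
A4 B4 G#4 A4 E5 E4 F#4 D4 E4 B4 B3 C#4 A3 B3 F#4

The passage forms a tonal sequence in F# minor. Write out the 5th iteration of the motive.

C#3 D3 B2 C#3 G#3

Taking 5-note groups, the heads are A4, E4, B3: the pattern moves down a 4th.
Extending down a 4th: F#3 → C#3.
Statement 5 starts on C#3 and keeps the same diatonic contour: C#3 D3 B2 C#3 G#3.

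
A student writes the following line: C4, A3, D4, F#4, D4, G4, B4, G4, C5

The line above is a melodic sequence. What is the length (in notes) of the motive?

9 notes total. Splitting into 3 groups of 3:
C4 A3 D4 | F#4 D4 G4 | B4 G4 C5
That's a consistent up a 4th shift per cell, and no other grouping gives one.

3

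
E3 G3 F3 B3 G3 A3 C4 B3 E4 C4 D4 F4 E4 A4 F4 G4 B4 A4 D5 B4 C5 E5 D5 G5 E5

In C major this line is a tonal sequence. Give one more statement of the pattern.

Unit = 5 notes; the statements start on E3, A3, D4, G4, C5, moving up a 4th each time.
So cell 6 is F5 A5 G5 C6 A5.

F5 A5 G5 C6 A5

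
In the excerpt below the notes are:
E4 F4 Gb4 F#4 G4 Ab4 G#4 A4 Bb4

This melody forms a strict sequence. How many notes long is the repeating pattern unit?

3

Try groups of 3 (3 cells in 9 notes):
E4 F4 Gb4 | F#4 G4 Ab4 | G#4 A4 Bb4
That's a consistent up a 2nd shift per cell, and no other grouping gives one.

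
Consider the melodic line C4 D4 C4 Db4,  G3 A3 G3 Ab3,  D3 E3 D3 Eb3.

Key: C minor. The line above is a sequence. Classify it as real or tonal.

Each cell has the same semitone pattern (2, -2, 1) — intervals are preserved exactly.
And Db4 lies outside C minor, so the sequence is real rather than tonal.

real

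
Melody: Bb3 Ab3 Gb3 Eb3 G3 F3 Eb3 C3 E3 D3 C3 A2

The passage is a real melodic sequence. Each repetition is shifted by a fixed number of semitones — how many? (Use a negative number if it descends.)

-3

The 4-note cells begin on Bb3, G3, E3 — each down a 3rd from the last.
Bb3 to G3 spans -3 semitones.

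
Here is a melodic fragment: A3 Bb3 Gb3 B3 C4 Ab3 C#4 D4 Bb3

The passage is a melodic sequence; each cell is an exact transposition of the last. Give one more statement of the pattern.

The 3-note cells begin on A3, B3, C#4 — each up a 2nd from the last.
Statement 4 starts on D#4 and keeps the same exact contour: D#4 E4 C4.

D#4 E4 C4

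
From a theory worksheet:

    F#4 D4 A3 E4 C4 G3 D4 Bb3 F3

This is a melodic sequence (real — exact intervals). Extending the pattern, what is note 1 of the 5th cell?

Grouping in 3s, the 1st note of each cell is F#4, E4, D4.
Extending down a 2nd: C4 → Bb3.

Bb3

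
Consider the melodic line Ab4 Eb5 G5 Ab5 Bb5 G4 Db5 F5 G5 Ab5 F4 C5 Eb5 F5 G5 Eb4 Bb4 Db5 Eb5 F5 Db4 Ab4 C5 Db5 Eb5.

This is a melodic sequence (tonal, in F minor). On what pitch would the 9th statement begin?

The 5-note cells begin on Ab4, G4, F4, Eb4, Db4 — each down a 2nd from the last.
Continuing: C4 → Bb3 → Ab3 → G3. Statement 9 starts on G3.

G3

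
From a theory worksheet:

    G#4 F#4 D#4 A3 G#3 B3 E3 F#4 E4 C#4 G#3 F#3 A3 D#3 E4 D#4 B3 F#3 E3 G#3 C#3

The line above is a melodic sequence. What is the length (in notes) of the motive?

Try groups of 7 (3 cells in 21 notes):
G#4 F#4 D#4 A3 G#3 B3 E3 | F#4 E4 C#4 G#3 F#3 A3 D#3 | E4 D#4 B3 F#3 E3 G#3 C#3
Every group is a transposition down a 2nd of the one before; no shorter unit works.

7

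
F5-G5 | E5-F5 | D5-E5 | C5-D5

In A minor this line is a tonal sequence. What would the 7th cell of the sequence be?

G4 A4

With a 2-note motive the entries are F5, E5, D5, C5, each down a 2nd from the previous.
Carrying on: B4 → A4 → G4.
Statement 7 starts on G4 and keeps the same diatonic contour: G4 A4.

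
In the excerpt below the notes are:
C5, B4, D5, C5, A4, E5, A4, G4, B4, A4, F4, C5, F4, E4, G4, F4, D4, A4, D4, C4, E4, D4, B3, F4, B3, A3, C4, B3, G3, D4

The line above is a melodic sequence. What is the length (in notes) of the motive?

30 notes total. Splitting into 5 groups of 6:
C5 B4 D5 C5 A4 E5 | A4 G4 B4 A4 F4 C5 | F4 E4 G4 F4 D4 A4 | D4 C4 E4 D4 B3 F4 | B3 A3 C4 B3 G3 D4
Every group is a transposition down a 3rd of the one before; no shorter unit works.

6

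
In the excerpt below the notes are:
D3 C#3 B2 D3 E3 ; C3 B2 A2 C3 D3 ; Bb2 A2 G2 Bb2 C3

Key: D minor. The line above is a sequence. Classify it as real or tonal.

Each cell has the same semitone pattern (-1, -2, 3, 2) — intervals are preserved exactly.
And C#3 lies outside D minor, so the sequence is real rather than tonal.

real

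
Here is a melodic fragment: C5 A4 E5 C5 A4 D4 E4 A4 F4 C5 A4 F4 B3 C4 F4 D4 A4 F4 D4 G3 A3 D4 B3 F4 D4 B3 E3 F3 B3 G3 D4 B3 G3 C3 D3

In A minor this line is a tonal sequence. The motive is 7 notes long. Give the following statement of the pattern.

G3 E3 B3 G3 E3 A2 B2

Unit = 7 notes; the statements start on C5, A4, F4, D4, B3, moving down a 3rd each time.
So cell 6 is G3 E3 B3 G3 E3 A2 B2.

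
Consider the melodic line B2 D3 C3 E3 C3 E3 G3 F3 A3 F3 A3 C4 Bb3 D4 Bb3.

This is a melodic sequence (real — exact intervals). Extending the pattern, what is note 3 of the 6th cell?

With 5-note cells, note 3 of each statement runs C3, F3, Bb3.
Each moves up a 4th. Continuing: Eb4 → Ab4 → Db5.

Db5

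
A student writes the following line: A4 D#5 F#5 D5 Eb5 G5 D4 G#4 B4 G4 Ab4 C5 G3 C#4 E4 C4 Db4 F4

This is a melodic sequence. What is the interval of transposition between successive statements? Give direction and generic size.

With a 6-note motive the entries are A4, D4, G3, each down a 5th from the previous.
From A4 to D4: down a 5th.

down a 5th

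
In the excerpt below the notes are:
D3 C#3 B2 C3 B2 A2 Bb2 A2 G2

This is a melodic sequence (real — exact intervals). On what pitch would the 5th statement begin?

The 3-note cells begin on D3, C3, Bb2 — each down a 2nd from the last.
Extending the heads down a 2nd: Ab2 → Gb2.

Gb2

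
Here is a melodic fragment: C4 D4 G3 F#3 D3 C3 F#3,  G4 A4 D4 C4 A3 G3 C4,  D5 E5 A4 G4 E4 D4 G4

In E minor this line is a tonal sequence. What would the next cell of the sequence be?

A5 B5 E5 D5 B4 A4 D5

The 7-note cells begin on C4, G4, D5 — each up a 5th from the last.
From A5 the diatonic shape gives A5 B5 E5 D5 B4 A4 D5.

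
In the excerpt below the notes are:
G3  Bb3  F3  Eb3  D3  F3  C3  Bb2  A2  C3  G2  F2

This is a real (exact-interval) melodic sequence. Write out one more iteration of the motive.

Taking 4-note groups, the heads are G3, D3, A2: the pattern moves down a 4th.
Statement 4 starts on E2 and keeps the same exact contour: E2 G2 D2 C2.

E2 G2 D2 C2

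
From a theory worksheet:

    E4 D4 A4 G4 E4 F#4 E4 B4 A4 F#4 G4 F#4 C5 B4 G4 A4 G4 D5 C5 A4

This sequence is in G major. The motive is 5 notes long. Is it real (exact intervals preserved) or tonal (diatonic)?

tonal

Every note is diatonic to G major.
Cell 1 has -2 semitones from note 1 to 2, but cell 3 has -1 — the interval quality changes while the contour stays the same, which is the hallmark of a tonal sequence.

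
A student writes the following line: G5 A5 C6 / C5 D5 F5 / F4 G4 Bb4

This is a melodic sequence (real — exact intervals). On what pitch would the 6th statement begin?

The 3-note cells begin on G5, C5, F4 — each down a 5th from the last.
Continuing: Bb3 → Eb3 → Ab2. Statement 6 starts on Ab2.

Ab2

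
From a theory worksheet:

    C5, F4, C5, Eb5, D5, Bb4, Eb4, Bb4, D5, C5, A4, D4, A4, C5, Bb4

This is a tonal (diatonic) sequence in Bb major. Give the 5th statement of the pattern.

F4 Bb3 F4 A4 G4

Unit = 5 notes; the statements start on C5, Bb4, A4, moving down a 2nd each time.
Continuing the starts: G4 → F4.
From F4 the diatonic shape gives F4 Bb3 F4 A4 G4.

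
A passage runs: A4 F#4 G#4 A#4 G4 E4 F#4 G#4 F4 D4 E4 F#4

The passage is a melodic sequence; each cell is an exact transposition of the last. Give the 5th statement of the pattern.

Unit = 4 notes; the statements start on A4, G4, F4, moving down a 2nd each time.
Continuing the starts: Eb4 → Db4.
Statement 5 starts on Db4 and keeps the same exact contour: Db4 Bb3 C4 D4.

Db4 Bb3 C4 D4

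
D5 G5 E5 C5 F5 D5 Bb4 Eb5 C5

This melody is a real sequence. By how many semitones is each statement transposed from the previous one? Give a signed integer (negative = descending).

Unit = 3 notes; the statements start on D5, C5, Bb4, moving down a 2nd each time.
D5→C5 is 72 − 74 = -2 semitones.

-2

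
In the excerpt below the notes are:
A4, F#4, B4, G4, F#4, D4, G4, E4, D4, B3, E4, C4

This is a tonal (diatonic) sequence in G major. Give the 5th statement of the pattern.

Taking 4-note groups, the heads are A4, F#4, D4: the pattern moves down a 3rd.
Extending down a 3rd: B3 → G3.
So cell 5 is G3 E3 A3 F#3.

G3 E3 A3 F#3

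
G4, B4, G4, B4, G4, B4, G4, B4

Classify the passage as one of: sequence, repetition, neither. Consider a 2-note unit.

Each 2-note cell is identical (G4 B4), restated at the same pitch.

repetition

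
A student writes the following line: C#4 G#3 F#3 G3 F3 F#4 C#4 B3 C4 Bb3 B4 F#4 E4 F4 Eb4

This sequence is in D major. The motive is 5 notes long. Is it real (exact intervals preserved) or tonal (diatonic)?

real

Each cell has the same semitone pattern (-5, -2, 1, -2) — intervals are preserved exactly.
And G#3 lies outside D major, so the sequence is real rather than tonal.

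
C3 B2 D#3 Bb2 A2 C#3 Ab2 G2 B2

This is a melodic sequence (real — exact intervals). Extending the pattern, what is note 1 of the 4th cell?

With 3-note cells, note 1 of each statement runs C3, Bb2, Ab2.
Each moves down a 2nd; the next is Gb2.

Gb2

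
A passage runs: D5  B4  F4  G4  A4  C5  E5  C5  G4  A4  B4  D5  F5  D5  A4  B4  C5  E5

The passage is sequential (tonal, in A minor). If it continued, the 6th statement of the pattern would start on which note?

B5

The 6-note cells begin on D5, E5, F5 — each up a 2nd from the last.
Continuing: G5 → A5 → B5. Statement 6 starts on B5.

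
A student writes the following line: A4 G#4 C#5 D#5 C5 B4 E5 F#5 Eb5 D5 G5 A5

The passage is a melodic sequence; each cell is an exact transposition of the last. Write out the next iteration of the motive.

Gb5 F5 Bb5 C6

With a 4-note motive the entries are A4, C5, Eb5, each up a 3rd from the previous.
So cell 4 is Gb5 F5 Bb5 C6.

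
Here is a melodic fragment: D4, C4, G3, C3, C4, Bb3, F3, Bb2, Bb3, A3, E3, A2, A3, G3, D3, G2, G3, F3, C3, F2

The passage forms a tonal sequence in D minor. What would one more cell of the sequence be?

F3 E3 Bb2 E2

The 4-note cells begin on D4, C4, Bb3, A3, G3 — each down a 2nd from the last.
So cell 6 is F3 E3 Bb2 E2.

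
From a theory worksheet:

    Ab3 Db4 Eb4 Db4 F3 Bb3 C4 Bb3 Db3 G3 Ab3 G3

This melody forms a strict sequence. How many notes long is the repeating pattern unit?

Try groups of 4 (3 cells in 12 notes):
Ab3 Db4 Eb4 Db4 | F3 Bb3 C4 Bb3 | Db3 G3 Ab3 G3
Every group is a transposition down a 3rd of the one before; no shorter unit works.

4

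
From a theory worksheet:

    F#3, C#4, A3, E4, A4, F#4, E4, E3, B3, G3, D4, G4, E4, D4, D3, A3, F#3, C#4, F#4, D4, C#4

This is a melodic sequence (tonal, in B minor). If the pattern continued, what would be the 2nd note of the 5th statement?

With 7-note cells, note 2 of each statement runs C#4, B3, A3.
Extending down a 2nd: G3 → F#3.

F#3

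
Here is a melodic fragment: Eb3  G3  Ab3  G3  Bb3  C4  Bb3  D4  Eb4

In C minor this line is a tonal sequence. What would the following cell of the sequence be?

D4 F4 G4

Unit = 3 notes; the statements start on Eb3, G3, Bb3, moving up a 3rd each time.
So cell 4 is D4 F4 G4.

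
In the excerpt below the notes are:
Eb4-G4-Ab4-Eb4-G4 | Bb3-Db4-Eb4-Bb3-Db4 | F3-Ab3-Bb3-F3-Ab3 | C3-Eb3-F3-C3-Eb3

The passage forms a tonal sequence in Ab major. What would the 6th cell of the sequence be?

Db2 F2 G2 Db2 F2

Unit = 5 notes; the statements start on Eb4, Bb3, F3, C3, moving down a 4th each time.
Carrying on: G2 → Db2.
So cell 6 is Db2 F2 G2 Db2 F2.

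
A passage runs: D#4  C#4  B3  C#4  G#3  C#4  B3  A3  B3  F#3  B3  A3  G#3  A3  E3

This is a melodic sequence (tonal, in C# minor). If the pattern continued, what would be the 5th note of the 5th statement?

With 5-note cells, note 5 of each statement runs G#3, F#3, E3.
Each moves down a 2nd. Continuing: D#3 → C#3.

C#3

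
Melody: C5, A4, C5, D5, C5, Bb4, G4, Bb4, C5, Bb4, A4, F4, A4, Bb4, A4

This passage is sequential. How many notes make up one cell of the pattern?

5

15 notes total. Splitting into 3 groups of 5:
C5 A4 C5 D5 C5 | Bb4 G4 Bb4 C5 Bb4 | A4 F4 A4 Bb4 A4
That's a consistent down a 2nd shift per cell, and no other grouping gives one.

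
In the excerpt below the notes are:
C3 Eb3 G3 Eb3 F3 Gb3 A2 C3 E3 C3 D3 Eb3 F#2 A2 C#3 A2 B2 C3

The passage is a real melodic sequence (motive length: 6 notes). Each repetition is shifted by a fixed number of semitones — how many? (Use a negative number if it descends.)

Unit = 6 notes; the statements start on C3, A2, F#2, moving down a 3rd each time.
Counting half-steps from C3 to A2: -3.

-3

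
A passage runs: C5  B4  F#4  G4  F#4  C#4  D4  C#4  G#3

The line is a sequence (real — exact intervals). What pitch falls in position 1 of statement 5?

E3

Grouping in 3s, the 1st note of each cell is C5, G4, D4.
Carrying that down a 4th forward: A3 → E3.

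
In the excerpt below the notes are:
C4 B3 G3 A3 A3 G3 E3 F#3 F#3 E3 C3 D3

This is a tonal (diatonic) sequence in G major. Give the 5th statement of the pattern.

Taking 4-note groups, the heads are C4, A3, F#3: the pattern moves down a 3rd.
Extending down a 3rd: D3 → B2.
So cell 5 is B2 A2 F#2 G2.

B2 A2 F#2 G2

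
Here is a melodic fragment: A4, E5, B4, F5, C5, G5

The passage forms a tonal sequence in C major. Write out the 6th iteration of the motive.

F5 C6

Unit = 2 notes; the statements start on A4, B4, C5, moving up a 2nd each time.
Carrying on: D5 → E5 → F5.
So cell 6 is F5 C6.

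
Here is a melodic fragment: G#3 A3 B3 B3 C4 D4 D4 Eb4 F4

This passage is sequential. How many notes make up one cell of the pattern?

There are 9 notes; a 3-note unit gives 3 cells:
G#3 A3 B3 | B3 C4 D4 | D4 Eb4 F4
That's a consistent up a 3rd shift per cell, and no other grouping gives one.

3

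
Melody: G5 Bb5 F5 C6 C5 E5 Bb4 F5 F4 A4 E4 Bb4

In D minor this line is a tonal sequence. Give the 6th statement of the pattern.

A2 C3 G2 D3

The 4-note cells begin on G5, C5, F4 — each down a 5th from the last.
Carrying on: Bb3 → E3 → A2.
Statement 6 starts on A2 and keeps the same diatonic contour: A2 C3 G2 D3.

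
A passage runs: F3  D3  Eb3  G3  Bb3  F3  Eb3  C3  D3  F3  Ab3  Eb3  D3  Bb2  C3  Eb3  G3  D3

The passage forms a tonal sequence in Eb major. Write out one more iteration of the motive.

C3 Ab2 Bb2 D3 F3 C3

Unit = 6 notes; the statements start on F3, Eb3, D3, moving down a 2nd each time.
Statement 4 starts on C3 and keeps the same diatonic contour: C3 Ab2 Bb2 D3 F3 C3.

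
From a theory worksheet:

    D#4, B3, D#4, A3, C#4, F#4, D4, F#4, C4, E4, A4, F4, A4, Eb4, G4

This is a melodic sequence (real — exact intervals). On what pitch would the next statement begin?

The 5-note cells begin on D#4, F#4, A4 — each up a 3rd from the last.
One more step up a 3rd gives C5.

C5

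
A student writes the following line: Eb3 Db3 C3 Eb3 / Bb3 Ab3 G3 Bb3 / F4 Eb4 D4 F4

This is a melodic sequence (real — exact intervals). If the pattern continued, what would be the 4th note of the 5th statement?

Grouping in 4s, the 4th note of each cell is Eb3, Bb3, F4.
Extending up a 5th: C5 → G5.

G5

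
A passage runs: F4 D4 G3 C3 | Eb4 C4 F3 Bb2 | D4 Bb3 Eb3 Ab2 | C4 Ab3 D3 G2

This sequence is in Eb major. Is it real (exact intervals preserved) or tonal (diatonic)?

Every note is diatonic to Eb major.
Cell 1 has -3 semitones from note 1 to 2, but cell 3 has -4 — the interval quality changes while the contour stays the same, which is the hallmark of a tonal sequence.

tonal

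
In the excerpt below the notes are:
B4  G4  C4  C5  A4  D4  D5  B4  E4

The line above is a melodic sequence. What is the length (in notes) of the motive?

There are 9 notes; a 3-note unit gives 3 cells:
B4 G4 C4 | C5 A4 D4 | D5 B4 E4
That's a consistent up a 2nd shift per cell, and no other grouping gives one.

3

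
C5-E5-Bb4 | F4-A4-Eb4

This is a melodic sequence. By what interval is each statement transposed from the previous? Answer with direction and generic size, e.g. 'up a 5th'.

With a 3-note motive the entries are C5, F4, each down a 5th from the previous.
From C5 to F4: down a 5th.

down a 5th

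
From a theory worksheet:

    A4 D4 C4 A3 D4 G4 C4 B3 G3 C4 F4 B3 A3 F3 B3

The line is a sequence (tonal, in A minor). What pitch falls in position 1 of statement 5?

D4

With 5-note cells, note 1 of each statement runs A4, G4, F4.
Carrying that down a 2nd forward: E4 → D4.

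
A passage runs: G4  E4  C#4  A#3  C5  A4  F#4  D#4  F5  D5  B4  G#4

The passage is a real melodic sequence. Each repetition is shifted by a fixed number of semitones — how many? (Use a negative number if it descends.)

Taking 4-note groups, the heads are G4, C5, F5: the pattern moves up a 4th.
G4→C5 is 72 − 67 = 5 semitones.

5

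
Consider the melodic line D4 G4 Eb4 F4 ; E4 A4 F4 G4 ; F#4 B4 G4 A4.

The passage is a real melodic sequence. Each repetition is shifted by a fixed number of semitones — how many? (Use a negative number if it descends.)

2

The 4-note cells begin on D4, E4, F#4 — each up a 2nd from the last.
Counting half-steps from D4 to E4: 2.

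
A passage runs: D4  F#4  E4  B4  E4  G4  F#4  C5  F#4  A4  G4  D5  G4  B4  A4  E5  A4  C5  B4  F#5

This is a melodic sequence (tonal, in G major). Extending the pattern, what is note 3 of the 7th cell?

Grouping in 4s, the 3rd note of each cell is E4, F#4, G4, A4, B4.
Extending up a 2nd: C5 → D5.

D5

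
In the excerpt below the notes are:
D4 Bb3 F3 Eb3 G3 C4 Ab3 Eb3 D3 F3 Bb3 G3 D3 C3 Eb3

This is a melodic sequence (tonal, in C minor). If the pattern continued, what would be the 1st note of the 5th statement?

G3

Grouping in 5s, the 1st note of each cell is D4, C4, Bb3.
Extending down a 2nd: Ab3 → G3.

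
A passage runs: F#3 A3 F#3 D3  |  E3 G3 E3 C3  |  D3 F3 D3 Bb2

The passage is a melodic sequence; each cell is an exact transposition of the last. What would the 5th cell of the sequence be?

Bb2 Db3 Bb2 Gb2

With a 4-note motive the entries are F#3, E3, D3, each down a 2nd from the previous.
Continuing the starts: C3 → Bb2.
From Bb2 the exact shape gives Bb2 Db3 Bb2 Gb2.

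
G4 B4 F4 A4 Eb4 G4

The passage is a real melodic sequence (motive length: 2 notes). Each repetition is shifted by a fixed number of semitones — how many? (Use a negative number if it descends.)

The 2-note cells begin on G4, F4, Eb4 — each down a 2nd from the last.
G4 to F4 spans -2 semitones.

-2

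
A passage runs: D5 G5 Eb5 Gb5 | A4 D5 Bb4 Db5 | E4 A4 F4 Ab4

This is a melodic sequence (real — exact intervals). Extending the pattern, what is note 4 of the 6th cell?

F3

The unit is 4 notes. Position-4 pitches of the 3 shown cells: Gb5, Db5, Ab4.
Carrying that down a 4th forward: Eb4 → Bb3 → F3.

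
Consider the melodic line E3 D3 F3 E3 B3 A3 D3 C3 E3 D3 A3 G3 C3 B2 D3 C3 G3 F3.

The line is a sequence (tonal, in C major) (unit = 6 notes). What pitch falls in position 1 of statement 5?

The unit is 6 notes. Position-1 pitches of the 3 shown cells: E3, D3, C3.
Extending down a 2nd: B2 → A2.

A2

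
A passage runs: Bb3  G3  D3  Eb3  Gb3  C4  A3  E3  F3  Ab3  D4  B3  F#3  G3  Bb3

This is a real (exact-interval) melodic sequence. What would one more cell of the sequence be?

E4 C#4 G#3 A3 C4

With a 5-note motive the entries are Bb3, C4, D4, each up a 2nd from the previous.
Statement 4 starts on E4 and keeps the same exact contour: E4 C#4 G#3 A3 C4.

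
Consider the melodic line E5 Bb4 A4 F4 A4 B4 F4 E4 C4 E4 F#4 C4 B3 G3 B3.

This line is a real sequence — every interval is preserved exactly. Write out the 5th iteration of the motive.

G#3 D3 C#3 A2 C#3

With a 5-note motive the entries are E5, B4, F#4, each down a 4th from the previous.
Carrying on: C#4 → G#3.
So cell 5 is G#3 D3 C#3 A2 C#3.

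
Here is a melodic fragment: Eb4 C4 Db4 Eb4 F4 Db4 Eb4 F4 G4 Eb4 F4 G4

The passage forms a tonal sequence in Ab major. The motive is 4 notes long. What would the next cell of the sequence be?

Unit = 4 notes; the statements start on Eb4, F4, G4, moving up a 2nd each time.
So cell 4 is Ab4 F4 G4 Ab4.

Ab4 F4 G4 Ab4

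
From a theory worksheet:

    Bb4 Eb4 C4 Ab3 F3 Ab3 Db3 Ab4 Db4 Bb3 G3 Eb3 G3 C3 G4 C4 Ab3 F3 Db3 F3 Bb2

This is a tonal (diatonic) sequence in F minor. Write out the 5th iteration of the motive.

Taking 7-note groups, the heads are Bb4, Ab4, G4: the pattern moves down a 2nd.
Continuing the starts: F4 → Eb4.
Statement 5 starts on Eb4 and keeps the same diatonic contour: Eb4 Ab3 F3 Db3 Bb2 Db3 G2.

Eb4 Ab3 F3 Db3 Bb2 Db3 G2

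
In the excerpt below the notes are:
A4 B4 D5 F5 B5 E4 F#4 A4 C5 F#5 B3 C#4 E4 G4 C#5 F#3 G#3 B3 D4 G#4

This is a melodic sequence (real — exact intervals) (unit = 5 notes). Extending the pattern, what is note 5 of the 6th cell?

A#3

With 5-note cells, note 5 of each statement runs B5, F#5, C#5, G#4.
Carrying that down a 4th forward: D#4 → A#3.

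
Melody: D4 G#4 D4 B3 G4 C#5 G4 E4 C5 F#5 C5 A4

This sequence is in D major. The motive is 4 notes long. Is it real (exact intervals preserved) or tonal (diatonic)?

Each cell has the same semitone pattern (6, -6, -3) — intervals are preserved exactly.
And G#4 lies outside D major, so the sequence is real rather than tonal.

real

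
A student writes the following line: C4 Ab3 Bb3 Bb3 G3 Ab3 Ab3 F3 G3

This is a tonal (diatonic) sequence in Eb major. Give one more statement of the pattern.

The 3-note cells begin on C4, Bb3, Ab3 — each down a 2nd from the last.
Statement 4 starts on G3 and keeps the same diatonic contour: G3 Eb3 F3.

G3 Eb3 F3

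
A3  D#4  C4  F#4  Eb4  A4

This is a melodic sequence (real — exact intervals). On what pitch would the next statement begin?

Gb4

Unit = 2 notes; the statements start on A3, C4, Eb4, moving up a 3rd each time.
One more step up a 3rd gives Gb4.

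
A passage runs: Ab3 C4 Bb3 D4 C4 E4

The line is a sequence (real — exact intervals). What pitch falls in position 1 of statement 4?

With 2-note cells, note 1 of each statement runs Ab3, Bb3, C4.
From C4, up a 2nd gives D4.

D4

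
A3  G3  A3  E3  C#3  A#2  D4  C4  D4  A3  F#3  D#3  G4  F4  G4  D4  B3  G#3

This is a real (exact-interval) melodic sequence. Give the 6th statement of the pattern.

Bb5 Ab5 Bb5 F5 D5 B4

With a 6-note motive the entries are A3, D4, G4, each up a 4th from the previous.
Continuing the starts: C5 → F5 → Bb5.
From Bb5 the exact shape gives Bb5 Ab5 Bb5 F5 D5 B4.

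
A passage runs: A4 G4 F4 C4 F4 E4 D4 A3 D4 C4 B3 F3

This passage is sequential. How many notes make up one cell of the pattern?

12 notes total. Splitting into 3 groups of 4:
A4 G4 F4 C4 | F4 E4 D4 A3 | D4 C4 B3 F3
Every group is a transposition down a 3rd of the one before; no shorter unit works.

4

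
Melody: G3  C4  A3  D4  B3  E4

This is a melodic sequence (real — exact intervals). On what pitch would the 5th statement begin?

D#4

Taking 2-note groups, the heads are G3, A3, B3: the pattern moves up a 2nd.
Continuing: C#4 → D#4. Statement 5 starts on D#4.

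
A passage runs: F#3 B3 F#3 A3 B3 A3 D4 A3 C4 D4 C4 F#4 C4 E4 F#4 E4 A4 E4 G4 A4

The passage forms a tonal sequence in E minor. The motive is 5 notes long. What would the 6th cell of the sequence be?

The 5-note cells begin on F#3, A3, C4, E4 — each up a 3rd from the last.
Extending up a 3rd: G4 → B4.
From B4 the diatonic shape gives B4 E5 B4 D5 E5.

B4 E5 B4 D5 E5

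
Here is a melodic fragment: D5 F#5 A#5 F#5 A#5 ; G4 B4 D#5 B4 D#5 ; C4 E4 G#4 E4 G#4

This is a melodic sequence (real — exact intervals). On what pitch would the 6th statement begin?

Eb2

The 5-note cells begin on D5, G4, C4 — each down a 5th from the last.
Continuing: F3 → Bb2 → Eb2. Statement 6 starts on Eb2.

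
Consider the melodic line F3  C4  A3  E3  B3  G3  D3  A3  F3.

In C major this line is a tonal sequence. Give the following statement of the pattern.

C3 G3 E3

With a 3-note motive the entries are F3, E3, D3, each down a 2nd from the previous.
Statement 4 starts on C3 and keeps the same diatonic contour: C3 G3 E3.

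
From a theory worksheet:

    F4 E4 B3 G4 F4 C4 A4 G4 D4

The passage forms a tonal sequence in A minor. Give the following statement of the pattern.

The 3-note cells begin on F4, G4, A4 — each up a 2nd from the last.
Statement 4 starts on B4 and keeps the same diatonic contour: B4 A4 E4.

B4 A4 E4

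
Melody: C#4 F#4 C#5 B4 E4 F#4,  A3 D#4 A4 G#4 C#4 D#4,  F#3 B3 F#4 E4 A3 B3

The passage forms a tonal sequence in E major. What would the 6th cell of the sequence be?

Taking 6-note groups, the heads are C#4, A3, F#3: the pattern moves down a 3rd.
Carrying on: D#3 → B2 → G#2.
From G#2 the diatonic shape gives G#2 C#3 G#3 F#3 B2 C#3.

G#2 C#3 G#3 F#3 B2 C#3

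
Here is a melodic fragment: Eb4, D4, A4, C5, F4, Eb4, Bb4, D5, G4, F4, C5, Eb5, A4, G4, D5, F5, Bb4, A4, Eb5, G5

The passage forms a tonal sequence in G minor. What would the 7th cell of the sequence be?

With a 4-note motive the entries are Eb4, F4, G4, A4, Bb4, each up a 2nd from the previous.
Carrying on: C5 → D5.
From D5 the diatonic shape gives D5 C5 G5 Bb5.

D5 C5 G5 Bb5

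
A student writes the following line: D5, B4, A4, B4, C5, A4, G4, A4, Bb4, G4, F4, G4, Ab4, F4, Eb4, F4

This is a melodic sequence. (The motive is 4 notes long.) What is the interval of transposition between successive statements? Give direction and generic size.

Taking 4-note groups, the heads are D5, C5, Bb4, Ab4: the pattern moves down a 2nd.
From D5 to C5: down a 2nd.

down a 2nd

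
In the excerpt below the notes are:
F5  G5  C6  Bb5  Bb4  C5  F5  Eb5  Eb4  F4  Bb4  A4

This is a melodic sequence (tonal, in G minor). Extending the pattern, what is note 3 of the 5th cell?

With 4-note cells, note 3 of each statement runs C6, F5, Bb4.
Each moves down a 5th. Continuing: Eb4 → A3.

A3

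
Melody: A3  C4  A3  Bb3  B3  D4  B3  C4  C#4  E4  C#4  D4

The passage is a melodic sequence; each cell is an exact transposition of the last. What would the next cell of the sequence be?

D#4 F#4 D#4 E4

Unit = 4 notes; the statements start on A3, B3, C#4, moving up a 2nd each time.
Statement 4 starts on D#4 and keeps the same exact contour: D#4 F#4 D#4 E4.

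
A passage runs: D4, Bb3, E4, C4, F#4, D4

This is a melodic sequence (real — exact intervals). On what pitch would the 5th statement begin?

A#4

Unit = 2 notes; the statements start on D4, E4, F#4, moving up a 2nd each time.
Extending the heads up a 2nd: G#4 → A#4.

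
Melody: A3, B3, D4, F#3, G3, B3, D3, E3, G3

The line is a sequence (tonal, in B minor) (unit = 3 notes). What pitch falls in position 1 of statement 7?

C#2

Grouping in 3s, the 1st note of each cell is A3, F#3, D3.
Each moves down a 3rd. Continuing: B2 → G2 → E2 → C#2.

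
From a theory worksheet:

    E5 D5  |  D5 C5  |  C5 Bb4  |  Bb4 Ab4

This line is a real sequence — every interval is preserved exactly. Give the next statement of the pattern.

Taking 2-note groups, the heads are E5, D5, C5, Bb4: the pattern moves down a 2nd.
Statement 5 starts on Ab4 and keeps the same exact contour: Ab4 Gb4.

Ab4 Gb4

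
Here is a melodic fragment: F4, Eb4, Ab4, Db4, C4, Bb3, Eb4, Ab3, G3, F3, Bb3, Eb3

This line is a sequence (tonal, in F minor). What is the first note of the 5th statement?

Ab2

Unit = 4 notes; the statements start on F4, C4, G3, moving down a 4th each time.
Continuing: Db3 → Ab2. Statement 5 starts on Ab2.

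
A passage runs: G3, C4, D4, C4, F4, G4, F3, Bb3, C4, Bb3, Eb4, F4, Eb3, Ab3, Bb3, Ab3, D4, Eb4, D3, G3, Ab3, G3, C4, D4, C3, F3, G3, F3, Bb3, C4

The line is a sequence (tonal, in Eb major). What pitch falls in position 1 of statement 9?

F2

With 6-note cells, note 1 of each statement runs G3, F3, Eb3, D3, C3.
Each moves down a 2nd. Continuing: Bb2 → Ab2 → G2 → F2.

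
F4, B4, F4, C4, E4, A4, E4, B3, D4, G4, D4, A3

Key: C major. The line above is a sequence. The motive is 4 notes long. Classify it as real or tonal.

tonal

Every note is diatonic to C major.
Cell 1 has +6 semitones from note 1 to 2, but cell 2 has +5 — the interval quality changes while the contour stays the same, which is the hallmark of a tonal sequence.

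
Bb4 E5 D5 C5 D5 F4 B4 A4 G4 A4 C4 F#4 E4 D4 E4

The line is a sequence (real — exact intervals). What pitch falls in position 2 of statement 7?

A#2

The unit is 5 notes. Position-2 pitches of the 3 shown cells: E5, B4, F#4.
Extending down a 4th: C#4 → G#3 → D#3 → A#2.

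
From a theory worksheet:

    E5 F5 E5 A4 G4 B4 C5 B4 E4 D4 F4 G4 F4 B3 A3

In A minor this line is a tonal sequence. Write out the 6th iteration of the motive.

Taking 5-note groups, the heads are E5, B4, F4: the pattern moves down a 4th.
Carrying on: C4 → G3 → D3.
So cell 6 is D3 E3 D3 G2 F2.

D3 E3 D3 G2 F2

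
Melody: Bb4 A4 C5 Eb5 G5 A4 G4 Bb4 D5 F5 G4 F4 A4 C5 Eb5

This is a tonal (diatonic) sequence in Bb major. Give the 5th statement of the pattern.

The 5-note cells begin on Bb4, A4, G4 — each down a 2nd from the last.
Extending down a 2nd: F4 → Eb4.
Statement 5 starts on Eb4 and keeps the same diatonic contour: Eb4 D4 F4 A4 C5.

Eb4 D4 F4 A4 C5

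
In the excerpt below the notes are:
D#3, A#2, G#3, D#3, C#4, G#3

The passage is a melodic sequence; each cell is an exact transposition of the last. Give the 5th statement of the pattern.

B4 F#4

With a 2-note motive the entries are D#3, G#3, C#4, each up a 4th from the previous.
Continuing the starts: F#4 → B4.
From B4 the exact shape gives B4 F#4.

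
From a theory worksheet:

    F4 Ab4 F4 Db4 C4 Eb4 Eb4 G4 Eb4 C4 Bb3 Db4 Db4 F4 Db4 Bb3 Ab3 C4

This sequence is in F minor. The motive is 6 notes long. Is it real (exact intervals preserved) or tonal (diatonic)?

tonal

Every note is diatonic to F minor.
Cell 1 has +3 semitones from note 1 to 2, but cell 2 has +4 — the interval quality changes while the contour stays the same, which is the hallmark of a tonal sequence.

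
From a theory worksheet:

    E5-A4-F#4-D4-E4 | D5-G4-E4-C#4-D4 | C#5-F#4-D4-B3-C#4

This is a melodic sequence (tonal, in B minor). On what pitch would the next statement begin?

B4

The 5-note cells begin on E5, D5, C#5 — each down a 2nd from the last.
The next head, down a 2nd from C#5, is B4.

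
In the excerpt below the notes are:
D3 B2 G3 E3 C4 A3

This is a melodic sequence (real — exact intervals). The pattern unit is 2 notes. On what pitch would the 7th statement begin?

The 2-note cells begin on D3, G3, C4 — each up a 4th from the last.
Continuing: F4 → Bb4 → Eb5 → Ab5. Statement 7 starts on Ab5.

Ab5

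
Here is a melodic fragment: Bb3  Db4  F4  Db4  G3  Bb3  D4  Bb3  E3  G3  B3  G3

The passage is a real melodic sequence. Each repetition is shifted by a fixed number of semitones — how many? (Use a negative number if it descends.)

-3

The 4-note cells begin on Bb3, G3, E3 — each down a 3rd from the last.
Bb3→G3 is 55 − 58 = -3 semitones.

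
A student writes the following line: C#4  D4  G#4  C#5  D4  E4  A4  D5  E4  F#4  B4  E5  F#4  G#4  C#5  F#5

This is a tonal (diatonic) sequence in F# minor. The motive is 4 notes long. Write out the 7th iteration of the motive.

The 4-note cells begin on C#4, D4, E4, F#4 — each up a 2nd from the last.
Continuing the starts: G#4 → A4 → B4.
So cell 7 is B4 C#5 F#5 B5.

B4 C#5 F#5 B5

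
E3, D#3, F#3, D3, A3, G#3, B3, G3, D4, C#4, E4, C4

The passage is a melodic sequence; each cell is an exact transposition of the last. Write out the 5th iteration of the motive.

C5 B4 D5 Bb4

Taking 4-note groups, the heads are E3, A3, D4: the pattern moves up a 4th.
Extending up a 4th: G4 → C5.
Statement 5 starts on C5 and keeps the same exact contour: C5 B4 D5 Bb4.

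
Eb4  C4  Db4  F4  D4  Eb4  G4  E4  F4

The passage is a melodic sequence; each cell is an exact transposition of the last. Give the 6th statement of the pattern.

C#5 A#4 B4

Taking 3-note groups, the heads are Eb4, F4, G4: the pattern moves up a 2nd.
Carrying on: A4 → B4 → C#5.
So cell 6 is C#5 A#4 B4.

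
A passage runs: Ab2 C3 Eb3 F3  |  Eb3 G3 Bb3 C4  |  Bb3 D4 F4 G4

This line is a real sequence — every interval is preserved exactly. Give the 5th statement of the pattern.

Unit = 4 notes; the statements start on Ab2, Eb3, Bb3, moving up a 5th each time.
Carrying on: F4 → C5.
So cell 5 is C5 E5 G5 A5.

C5 E5 G5 A5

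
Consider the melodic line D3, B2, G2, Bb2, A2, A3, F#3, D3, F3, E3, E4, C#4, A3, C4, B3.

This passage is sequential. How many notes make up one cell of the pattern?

5

15 notes total. Splitting into 3 groups of 5:
D3 B2 G2 Bb2 A2 | A3 F#3 D3 F3 E3 | E4 C#4 A3 C4 B3
Every group is a transposition up a 5th of the one before; no shorter unit works.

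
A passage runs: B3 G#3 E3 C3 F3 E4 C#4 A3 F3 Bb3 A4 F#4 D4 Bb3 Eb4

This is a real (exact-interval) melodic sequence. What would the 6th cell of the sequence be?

C6 A5 F5 Db5 Gb5

Taking 5-note groups, the heads are B3, E4, A4: the pattern moves up a 4th.
Continuing the starts: D5 → G5 → C6.
So cell 6 is C6 A5 F5 Db5 Gb5.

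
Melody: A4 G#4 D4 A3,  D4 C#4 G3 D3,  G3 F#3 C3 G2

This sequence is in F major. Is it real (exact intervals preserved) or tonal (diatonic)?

real

Each cell has the same semitone pattern (-1, -6, -5) — intervals are preserved exactly.
And G#4 lies outside F major, so the sequence is real rather than tonal.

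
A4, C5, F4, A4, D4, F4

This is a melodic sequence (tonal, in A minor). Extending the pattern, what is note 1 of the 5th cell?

G3

Grouping in 2s, the 1st note of each cell is A4, F4, D4.
Carrying that down a 3rd forward: B3 → G3.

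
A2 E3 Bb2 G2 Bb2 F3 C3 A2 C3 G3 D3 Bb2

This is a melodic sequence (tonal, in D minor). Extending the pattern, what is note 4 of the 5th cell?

D3

The unit is 4 notes. Position-4 pitches of the 3 shown cells: G2, A2, Bb2.
Extending up a 2nd: C3 → D3.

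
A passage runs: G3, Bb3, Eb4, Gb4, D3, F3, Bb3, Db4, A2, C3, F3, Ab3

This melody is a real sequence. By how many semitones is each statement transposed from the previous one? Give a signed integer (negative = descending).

The 4-note cells begin on G3, D3, A2 — each down a 4th from the last.
G3→D3 is 50 − 55 = -5 semitones.

-5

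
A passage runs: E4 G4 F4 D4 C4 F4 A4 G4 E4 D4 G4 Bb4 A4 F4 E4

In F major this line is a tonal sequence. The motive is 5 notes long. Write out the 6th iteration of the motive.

Taking 5-note groups, the heads are E4, F4, G4: the pattern moves up a 2nd.
Continuing the starts: A4 → Bb4 → C5.
Statement 6 starts on C5 and keeps the same diatonic contour: C5 E5 D5 Bb4 A4.

C5 E5 D5 Bb4 A4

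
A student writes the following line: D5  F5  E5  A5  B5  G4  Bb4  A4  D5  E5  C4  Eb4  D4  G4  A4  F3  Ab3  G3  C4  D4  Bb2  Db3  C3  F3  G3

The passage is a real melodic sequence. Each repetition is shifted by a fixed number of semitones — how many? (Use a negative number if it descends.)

Unit = 5 notes; the statements start on D5, G4, C4, F3, Bb2, moving down a 5th each time.
D5→G4 is 67 − 74 = -7 semitones.

-7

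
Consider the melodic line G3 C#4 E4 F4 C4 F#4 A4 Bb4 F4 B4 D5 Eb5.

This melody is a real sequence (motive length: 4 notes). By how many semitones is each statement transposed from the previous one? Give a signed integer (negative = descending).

5

The 4-note cells begin on G3, C4, F4 — each up a 4th from the last.
G3 to C4 spans +5 semitones.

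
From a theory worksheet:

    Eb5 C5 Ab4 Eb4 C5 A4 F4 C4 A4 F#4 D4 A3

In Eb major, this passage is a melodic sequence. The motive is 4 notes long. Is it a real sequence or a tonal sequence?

real

Each cell has the same semitone pattern (-3, -4, -5) — intervals are preserved exactly.
And A4 lies outside Eb major, so the sequence is real rather than tonal.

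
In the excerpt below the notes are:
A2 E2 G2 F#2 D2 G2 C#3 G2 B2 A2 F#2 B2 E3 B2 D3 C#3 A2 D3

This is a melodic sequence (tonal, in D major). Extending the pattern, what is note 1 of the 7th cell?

Grouping in 6s, the 1st note of each cell is A2, C#3, E3.
Each moves up a 3rd. Continuing: G3 → B3 → D4 → F#4.

F#4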